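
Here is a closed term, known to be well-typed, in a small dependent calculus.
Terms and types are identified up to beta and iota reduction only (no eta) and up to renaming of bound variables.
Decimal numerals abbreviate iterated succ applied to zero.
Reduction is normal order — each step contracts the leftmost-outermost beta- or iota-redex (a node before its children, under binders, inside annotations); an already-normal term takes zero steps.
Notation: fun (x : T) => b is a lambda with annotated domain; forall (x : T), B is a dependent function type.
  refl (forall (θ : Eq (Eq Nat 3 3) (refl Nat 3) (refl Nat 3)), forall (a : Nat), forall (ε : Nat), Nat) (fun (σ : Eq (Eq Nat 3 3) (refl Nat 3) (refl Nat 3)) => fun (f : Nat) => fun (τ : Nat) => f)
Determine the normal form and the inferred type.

resulting normal form:
  refl (forall (θ : Eq (Eq Nat 3 3) (refl Nat 3) (refl Nat 3)), forall (a : Nat), forall (ε : Nat), Nat) (fun (σ : Eq (Eq Nat 3 3) (refl Nat 3) (refl Nat 3)) => fun (f : Nat) => fun (τ : Nat) => f)
the term's type:
  Eq (forall (θ : Eq (Eq Nat 3 3) (refl Nat 3) (refl Nat 3)), forall (a : Nat), forall (ε : Nat), Nat) (fun (σ : Eq (Eq Nat 3 3) (refl Nat 3) (refl Nat 3)) => fun (f : Nat) => fun (τ : Nat) => f) (fun (q : Eq (Eq Nat 3 3) (refl Nat 3) (refl Nat 3)) => fun (κ : Nat) => fun (r : Nat) => κ)


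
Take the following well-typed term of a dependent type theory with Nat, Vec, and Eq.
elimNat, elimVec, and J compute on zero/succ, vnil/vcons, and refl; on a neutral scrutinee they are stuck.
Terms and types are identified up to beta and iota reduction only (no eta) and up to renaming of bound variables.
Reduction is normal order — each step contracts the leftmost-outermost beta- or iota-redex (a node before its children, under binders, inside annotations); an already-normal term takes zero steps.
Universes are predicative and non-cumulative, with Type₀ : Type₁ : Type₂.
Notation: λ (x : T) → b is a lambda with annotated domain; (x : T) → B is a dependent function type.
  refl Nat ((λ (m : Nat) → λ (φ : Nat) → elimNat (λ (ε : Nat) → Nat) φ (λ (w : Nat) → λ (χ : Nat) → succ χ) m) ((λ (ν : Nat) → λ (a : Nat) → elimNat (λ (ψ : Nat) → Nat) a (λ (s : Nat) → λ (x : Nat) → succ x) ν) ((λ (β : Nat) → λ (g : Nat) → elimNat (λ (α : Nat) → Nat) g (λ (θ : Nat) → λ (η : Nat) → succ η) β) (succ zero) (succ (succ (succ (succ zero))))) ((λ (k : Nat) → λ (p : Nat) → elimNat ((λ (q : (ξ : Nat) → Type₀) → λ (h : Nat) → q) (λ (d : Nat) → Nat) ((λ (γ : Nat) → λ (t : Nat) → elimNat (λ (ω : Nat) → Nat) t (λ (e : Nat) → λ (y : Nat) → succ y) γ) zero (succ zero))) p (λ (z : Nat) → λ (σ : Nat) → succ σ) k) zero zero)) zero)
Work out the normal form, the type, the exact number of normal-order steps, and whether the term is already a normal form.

normal form:
  refl Nat (succ (succ (succ (succ (succ zero)))))
type:
  Eq Nat (succ (succ (succ (succ (succ zero))))) (succ (succ (succ (succ (succ zero)))))
reduction steps (normal order): 45
term was already normal: no
first contracted redex: a beta-redex


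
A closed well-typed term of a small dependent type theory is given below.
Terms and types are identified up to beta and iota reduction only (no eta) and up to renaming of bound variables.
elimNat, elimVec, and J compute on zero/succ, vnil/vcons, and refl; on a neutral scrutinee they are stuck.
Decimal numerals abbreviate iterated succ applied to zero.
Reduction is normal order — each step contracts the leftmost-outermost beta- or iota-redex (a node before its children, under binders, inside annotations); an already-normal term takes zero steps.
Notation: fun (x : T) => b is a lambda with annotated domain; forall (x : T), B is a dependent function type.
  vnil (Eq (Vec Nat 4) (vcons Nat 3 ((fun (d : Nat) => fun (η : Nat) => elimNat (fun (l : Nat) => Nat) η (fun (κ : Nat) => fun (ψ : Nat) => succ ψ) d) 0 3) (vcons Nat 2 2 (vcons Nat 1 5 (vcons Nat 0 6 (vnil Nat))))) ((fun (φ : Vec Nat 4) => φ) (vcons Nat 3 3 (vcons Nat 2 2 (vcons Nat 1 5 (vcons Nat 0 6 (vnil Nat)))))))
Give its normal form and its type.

reduced normal form:
  vnil (Eq (Vec Nat 4) (vcons Nat 3 3 (vcons Nat 2 2 (vcons Nat 1 5 (vcons Nat 0 6 (vnil Nat))))) (vcons Nat 3 3 (vcons Nat 2 2 (vcons Nat 1 5 (vcons Nat 0 6 (vnil Nat))))))
type:
  Vec (Eq (Vec Nat 4) (vcons Nat 3 3 (vcons Nat 2 2 (vcons Nat 1 5 (vcons Nat 0 6 (vnil Nat))))) (vcons Nat 3 3 (vcons Nat 2 2 (vcons Nat 1 5 (vcons Nat 0 6 (vnil Nat)))))) 0
observation: the leftmost-outermost redex is a beta-redex, and normalization takes 4 steps.


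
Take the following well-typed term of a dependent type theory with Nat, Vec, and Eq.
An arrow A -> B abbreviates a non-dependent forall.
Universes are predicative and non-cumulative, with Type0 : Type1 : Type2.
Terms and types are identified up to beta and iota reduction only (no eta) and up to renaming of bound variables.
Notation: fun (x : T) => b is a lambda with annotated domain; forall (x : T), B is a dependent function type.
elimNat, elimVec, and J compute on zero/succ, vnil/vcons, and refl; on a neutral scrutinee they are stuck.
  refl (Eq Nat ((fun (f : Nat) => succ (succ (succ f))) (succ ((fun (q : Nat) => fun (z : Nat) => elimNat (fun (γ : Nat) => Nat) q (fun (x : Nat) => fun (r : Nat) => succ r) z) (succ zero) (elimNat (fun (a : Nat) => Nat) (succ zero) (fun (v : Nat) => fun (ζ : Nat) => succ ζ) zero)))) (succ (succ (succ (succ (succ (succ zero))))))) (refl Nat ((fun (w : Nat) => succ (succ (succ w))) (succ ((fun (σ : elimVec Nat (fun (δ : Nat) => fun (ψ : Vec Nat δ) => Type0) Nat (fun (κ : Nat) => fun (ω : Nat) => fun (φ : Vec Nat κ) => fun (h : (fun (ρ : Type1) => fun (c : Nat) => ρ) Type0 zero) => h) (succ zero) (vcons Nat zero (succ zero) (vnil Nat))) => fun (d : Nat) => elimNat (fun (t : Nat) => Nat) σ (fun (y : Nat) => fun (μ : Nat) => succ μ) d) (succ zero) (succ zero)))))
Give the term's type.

the term's type:
  Eq (Eq Nat (succ (succ (succ (succ (succ (succ zero)))))) (succ (succ (succ (succ (succ (succ zero))))))) (refl Nat (succ (succ (succ (succ (succ (succ zero))))))) (refl Nat (succ (succ (succ (succ (succ (succ zero)))))))


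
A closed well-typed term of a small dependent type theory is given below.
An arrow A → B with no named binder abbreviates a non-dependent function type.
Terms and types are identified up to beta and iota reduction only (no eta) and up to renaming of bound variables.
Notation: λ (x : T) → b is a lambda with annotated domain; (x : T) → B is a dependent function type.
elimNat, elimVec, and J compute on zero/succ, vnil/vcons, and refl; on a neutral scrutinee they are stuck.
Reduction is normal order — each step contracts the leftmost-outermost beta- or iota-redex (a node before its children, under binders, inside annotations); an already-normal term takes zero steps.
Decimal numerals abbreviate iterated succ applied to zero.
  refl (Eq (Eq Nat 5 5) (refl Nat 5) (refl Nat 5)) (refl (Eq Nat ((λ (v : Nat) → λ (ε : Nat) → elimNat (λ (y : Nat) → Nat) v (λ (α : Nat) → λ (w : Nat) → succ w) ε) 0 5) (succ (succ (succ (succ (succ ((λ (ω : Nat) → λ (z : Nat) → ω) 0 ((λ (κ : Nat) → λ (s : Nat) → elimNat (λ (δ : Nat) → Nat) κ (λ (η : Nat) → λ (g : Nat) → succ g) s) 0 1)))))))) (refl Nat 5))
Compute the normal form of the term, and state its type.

normal form:
  refl (Eq (Eq Nat 5 5) (refl Nat 5) (refl Nat 5)) (refl (Eq Nat 5 5) (refl Nat 5))
type:
  Eq (Eq (Eq Nat 5 5) (refl Nat 5) (refl Nat 5)) (refl (Eq Nat 5 5) (refl Nat 5)) (refl (Eq Nat 5 5) (refl Nat 5))
observation: normalization takes exactly 20 steps under the normal-order strategy.


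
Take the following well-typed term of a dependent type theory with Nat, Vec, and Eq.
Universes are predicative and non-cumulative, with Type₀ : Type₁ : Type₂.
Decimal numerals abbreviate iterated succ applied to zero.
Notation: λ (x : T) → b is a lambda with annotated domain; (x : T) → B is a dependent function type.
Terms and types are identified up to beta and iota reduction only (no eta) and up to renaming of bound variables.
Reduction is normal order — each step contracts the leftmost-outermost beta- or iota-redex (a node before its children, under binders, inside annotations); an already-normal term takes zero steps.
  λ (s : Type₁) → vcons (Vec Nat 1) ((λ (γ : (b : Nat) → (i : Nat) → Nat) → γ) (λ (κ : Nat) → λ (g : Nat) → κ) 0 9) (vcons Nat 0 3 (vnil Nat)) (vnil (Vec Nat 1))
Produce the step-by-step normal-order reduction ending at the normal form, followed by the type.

normal-order reduction:
  λ (s : Type₁) → vcons (Vec Nat 1) ((λ (γ : (b : Nat) → (i : Nat) → Nat) → γ) (λ (κ : Nat) → λ (g : Nat) → κ) 0 9) (vcons Nat 0 3 (vnil Nat)) (vnil (Vec Nat 1))
  ~> λ (s : Type₁) → vcons (Vec Nat 1) ((λ (γ : Nat) → λ (b : Nat) → γ) 0 9) (vcons Nat 0 3 (vnil Nat)) (vnil (Vec Nat 1))
  ~> λ (s : Type₁) → vcons (Vec Nat 1) ((λ (γ : Nat) → 0) 9) (vcons Nat 0 3 (vnil Nat)) (vnil (Vec Nat 1))
  ~> λ (s : Type₁) → vcons (Vec Nat 1) 0 (vcons Nat 0 3 (vnil Nat)) (vnil (Vec Nat 1))
inferred type:
  (s : Type₁) → Vec (Vec Nat 1) 1


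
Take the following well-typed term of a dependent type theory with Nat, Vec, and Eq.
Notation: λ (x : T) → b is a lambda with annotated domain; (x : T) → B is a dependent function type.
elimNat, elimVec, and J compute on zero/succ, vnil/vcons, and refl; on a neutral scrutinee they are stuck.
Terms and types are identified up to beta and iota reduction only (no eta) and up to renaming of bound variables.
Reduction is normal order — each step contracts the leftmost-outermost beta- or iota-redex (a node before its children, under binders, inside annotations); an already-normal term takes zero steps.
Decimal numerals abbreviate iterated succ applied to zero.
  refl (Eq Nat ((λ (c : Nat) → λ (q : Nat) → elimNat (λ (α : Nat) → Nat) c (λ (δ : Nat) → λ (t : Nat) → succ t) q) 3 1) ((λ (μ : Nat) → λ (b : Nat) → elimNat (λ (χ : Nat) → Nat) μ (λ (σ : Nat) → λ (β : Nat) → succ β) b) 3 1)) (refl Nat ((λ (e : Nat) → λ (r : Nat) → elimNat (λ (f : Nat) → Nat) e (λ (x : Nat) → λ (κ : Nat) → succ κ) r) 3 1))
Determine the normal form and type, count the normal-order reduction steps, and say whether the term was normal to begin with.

normal form:
  refl (Eq Nat 4 4) (refl Nat 4)
the term's type:
  Eq (Eq Nat 4 4) (refl Nat 4) (refl Nat 4)
normal-order step count: 18
term was already normal: no
first contracted redex: a beta-redex


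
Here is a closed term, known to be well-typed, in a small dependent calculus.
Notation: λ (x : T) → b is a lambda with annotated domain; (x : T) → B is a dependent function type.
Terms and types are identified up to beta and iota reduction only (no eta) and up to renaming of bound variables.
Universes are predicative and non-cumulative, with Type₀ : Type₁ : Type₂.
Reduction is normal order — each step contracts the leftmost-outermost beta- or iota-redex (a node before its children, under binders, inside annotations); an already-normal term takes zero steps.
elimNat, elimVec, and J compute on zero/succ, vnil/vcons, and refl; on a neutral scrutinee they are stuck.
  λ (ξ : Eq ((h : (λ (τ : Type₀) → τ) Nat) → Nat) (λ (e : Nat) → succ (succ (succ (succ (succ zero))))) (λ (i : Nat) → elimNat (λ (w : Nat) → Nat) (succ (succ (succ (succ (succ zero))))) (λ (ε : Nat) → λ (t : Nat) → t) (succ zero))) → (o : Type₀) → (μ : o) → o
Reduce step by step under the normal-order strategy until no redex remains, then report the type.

reduction (normal order):
  λ (ξ : Eq ((h : (λ (τ : Type₀) → τ) Nat) → Nat) (λ (e : Nat) → succ (succ (succ (succ (succ zero))))) (λ (i : Nat) → elimNat (λ (w : Nat) → Nat) (succ (succ (succ (succ (succ zero))))) (λ (ε : Nat) → λ (t : Nat) → t) (succ zero))) → (o : Type₀) → (μ : o) → o
  ~> λ (ξ : Eq ((h : Nat) → Nat) (λ (τ : Nat) → succ (succ (succ (succ (succ zero))))) (λ (e : Nat) → elimNat (λ (i : Nat) → Nat) (succ (succ (succ (succ (succ zero))))) (λ (w : Nat) → λ (ε : Nat) → ε) (succ zero))) → (t : Type₀) → (o : t) → t
  ~> λ (ξ : Eq ((h : Nat) → Nat) (λ (τ : Nat) → succ (succ (succ (succ (succ zero))))) (λ (e : Nat) → (λ (i : Nat) → λ (w : Nat) → w) zero (elimNat (λ (ε : Nat) → Nat) (succ (succ (succ (succ (succ zero))))) (λ (t : Nat) → λ (o : Nat) → o) zero))) → (μ : Type₀) → (y : μ) → μ
  ~> λ (ξ : Eq ((h : Nat) → Nat) (λ (τ : Nat) → succ (succ (succ (succ (succ zero))))) (λ (e : Nat) → (λ (i : Nat) → i) (elimNat (λ (w : Nat) → Nat) (succ (succ (succ (succ (succ zero))))) (λ (ε : Nat) → λ (t : Nat) → t) zero))) → (o : Type₀) → (μ : o) → o
  ~> λ (ξ : Eq ((h : Nat) → Nat) (λ (τ : Nat) → succ (succ (succ (succ (succ zero))))) (λ (e : Nat) → elimNat (λ (i : Nat) → Nat) (succ (succ (succ (succ (succ zero))))) (λ (w : Nat) → λ (ε : Nat) → ε) zero)) → (t : Type₀) → (o : t) → t
  ~> λ (ξ : Eq ((h : Nat) → Nat) (λ (τ : Nat) → succ (succ (succ (succ (succ zero))))) (λ (e : Nat) → succ (succ (succ (succ (succ zero)))))) → (i : Type₀) → (w : i) → i
inferred type:
  (ξ : Eq ((h : Nat) → Nat) (λ (τ : Nat) → succ (succ (succ (succ (succ zero))))) (λ (e : Nat) → succ (succ (succ (succ (succ zero)))))) → Type₁


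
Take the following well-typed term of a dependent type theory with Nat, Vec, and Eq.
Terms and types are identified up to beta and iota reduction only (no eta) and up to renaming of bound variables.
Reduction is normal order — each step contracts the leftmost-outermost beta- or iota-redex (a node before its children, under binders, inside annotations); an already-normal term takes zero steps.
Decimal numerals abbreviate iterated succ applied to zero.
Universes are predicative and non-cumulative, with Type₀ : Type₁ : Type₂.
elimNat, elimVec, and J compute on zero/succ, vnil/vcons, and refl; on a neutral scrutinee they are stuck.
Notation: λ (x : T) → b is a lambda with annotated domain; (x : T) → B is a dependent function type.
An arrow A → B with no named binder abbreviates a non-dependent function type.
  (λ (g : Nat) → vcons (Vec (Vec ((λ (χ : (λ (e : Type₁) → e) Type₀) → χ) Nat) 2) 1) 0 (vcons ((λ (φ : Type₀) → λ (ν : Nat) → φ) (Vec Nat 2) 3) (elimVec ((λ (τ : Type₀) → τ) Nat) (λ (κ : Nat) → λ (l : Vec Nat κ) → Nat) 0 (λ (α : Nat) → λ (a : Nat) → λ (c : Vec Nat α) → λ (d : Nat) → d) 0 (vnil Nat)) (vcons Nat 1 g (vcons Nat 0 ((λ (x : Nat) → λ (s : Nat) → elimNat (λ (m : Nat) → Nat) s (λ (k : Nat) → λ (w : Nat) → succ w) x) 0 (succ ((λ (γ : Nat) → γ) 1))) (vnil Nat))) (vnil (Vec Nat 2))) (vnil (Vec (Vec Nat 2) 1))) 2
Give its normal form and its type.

resulting normal form:
  vcons (Vec (Vec Nat 2) 1) 0 (vcons (Vec Nat 2) 0 (vcons Nat 1 2 (vcons Nat 0 2 (vnil Nat))) (vnil (Vec Nat 2))) (vnil (Vec (Vec Nat 2) 1))
type:
  Vec (Vec (Vec Nat 2) 1) 1


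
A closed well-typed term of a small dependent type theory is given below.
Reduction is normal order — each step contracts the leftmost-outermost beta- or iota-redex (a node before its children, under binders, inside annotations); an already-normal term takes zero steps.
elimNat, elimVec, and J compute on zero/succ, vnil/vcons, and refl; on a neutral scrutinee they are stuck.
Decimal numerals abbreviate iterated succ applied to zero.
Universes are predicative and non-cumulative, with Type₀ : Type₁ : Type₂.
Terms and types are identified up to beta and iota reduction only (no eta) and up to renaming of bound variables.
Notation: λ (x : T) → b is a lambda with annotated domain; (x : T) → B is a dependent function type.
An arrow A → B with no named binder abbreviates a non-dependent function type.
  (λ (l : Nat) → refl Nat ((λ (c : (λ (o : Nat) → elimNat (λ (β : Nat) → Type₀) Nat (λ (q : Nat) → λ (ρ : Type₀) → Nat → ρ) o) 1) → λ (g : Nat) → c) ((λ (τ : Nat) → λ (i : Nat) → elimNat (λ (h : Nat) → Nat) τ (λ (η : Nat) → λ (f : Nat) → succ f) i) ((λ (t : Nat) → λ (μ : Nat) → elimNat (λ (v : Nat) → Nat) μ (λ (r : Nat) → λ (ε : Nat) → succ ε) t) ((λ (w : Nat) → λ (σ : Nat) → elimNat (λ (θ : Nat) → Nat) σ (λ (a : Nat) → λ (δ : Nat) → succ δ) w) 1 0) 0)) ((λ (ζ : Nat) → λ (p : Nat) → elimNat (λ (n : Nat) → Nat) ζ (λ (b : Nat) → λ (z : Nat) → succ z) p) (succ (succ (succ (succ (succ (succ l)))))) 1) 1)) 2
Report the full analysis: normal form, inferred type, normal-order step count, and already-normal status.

reduced normal form:
  refl Nat 2
type:
  Eq Nat 2 2
reduction steps (normal order): 21
already normal: no
first contracted redex: a beta-redex


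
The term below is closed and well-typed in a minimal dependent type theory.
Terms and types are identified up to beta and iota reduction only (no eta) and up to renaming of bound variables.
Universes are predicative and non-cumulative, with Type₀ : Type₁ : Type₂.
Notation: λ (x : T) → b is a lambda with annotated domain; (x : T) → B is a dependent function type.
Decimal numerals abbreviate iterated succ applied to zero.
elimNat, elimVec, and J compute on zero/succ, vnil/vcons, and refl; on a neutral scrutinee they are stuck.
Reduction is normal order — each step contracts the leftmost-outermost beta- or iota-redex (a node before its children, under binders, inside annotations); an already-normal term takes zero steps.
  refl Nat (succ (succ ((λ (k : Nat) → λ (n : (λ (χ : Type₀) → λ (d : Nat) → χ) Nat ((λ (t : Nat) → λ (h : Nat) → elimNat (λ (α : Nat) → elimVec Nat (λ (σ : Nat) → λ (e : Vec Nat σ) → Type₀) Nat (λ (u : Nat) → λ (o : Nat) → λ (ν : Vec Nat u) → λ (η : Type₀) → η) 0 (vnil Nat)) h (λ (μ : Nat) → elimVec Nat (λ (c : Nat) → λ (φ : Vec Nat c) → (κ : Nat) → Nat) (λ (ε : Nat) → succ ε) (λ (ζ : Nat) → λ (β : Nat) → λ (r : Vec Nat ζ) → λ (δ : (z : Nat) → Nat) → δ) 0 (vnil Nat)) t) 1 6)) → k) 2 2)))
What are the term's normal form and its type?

normal form:
  refl Nat 4
inferred type:
  Eq Nat 4 4


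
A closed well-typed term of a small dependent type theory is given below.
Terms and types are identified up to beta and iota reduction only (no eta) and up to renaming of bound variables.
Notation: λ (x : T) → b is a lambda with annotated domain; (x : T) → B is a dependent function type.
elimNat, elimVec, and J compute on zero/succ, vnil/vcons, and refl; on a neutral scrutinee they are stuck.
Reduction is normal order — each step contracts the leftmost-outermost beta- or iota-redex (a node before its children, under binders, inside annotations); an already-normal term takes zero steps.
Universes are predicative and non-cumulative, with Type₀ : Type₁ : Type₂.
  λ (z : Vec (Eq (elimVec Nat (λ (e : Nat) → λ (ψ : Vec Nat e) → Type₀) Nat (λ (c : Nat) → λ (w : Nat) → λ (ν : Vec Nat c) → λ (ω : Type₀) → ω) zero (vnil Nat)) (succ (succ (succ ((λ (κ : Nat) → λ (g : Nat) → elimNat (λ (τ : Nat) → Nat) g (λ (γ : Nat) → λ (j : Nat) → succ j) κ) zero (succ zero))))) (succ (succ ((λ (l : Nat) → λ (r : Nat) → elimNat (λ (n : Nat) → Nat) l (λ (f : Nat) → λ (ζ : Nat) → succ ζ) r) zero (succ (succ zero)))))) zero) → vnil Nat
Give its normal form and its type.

normal form:
  λ (z : Vec (Eq Nat (succ (succ (succ (succ zero)))) (succ (succ (succ (succ zero))))) zero) → vnil Nat
type:
  (z : Vec (Eq Nat (succ (succ (succ (succ zero)))) (succ (succ (succ (succ zero))))) zero) → Vec Nat zero


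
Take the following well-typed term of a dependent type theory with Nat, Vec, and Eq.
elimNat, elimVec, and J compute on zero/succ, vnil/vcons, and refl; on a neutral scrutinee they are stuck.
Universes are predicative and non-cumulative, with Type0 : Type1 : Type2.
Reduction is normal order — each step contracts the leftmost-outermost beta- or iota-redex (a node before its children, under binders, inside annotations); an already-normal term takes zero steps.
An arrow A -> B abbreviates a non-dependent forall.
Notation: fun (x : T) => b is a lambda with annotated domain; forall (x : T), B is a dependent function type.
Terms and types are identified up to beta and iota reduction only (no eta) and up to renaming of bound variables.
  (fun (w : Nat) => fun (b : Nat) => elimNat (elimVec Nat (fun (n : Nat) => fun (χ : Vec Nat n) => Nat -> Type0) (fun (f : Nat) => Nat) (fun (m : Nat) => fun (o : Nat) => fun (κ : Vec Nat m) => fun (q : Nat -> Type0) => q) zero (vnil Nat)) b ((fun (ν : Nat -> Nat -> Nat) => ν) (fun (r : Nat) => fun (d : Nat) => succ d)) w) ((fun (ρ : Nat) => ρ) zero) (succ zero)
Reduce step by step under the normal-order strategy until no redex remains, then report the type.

normal-order reduction:
  (fun (w : Nat) => fun (b : Nat) => elimNat (elimVec Nat (fun (n : Nat) => fun (χ : Vec Nat n) => Nat -> Type0) (fun (f : Nat) => Nat) (fun (m : Nat) => fun (o : Nat) => fun (κ : Vec Nat m) => fun (q : Nat -> Type0) => q) zero (vnil Nat)) b ((fun (ν : Nat -> Nat -> Nat) => ν) (fun (r : Nat) => fun (d : Nat) => succ d)) w) ((fun (ρ : Nat) => ρ) zero) (succ zero)
  ~> (fun (w : Nat) => elimNat (elimVec Nat (fun (b : Nat) => fun (n : Vec Nat b) => Nat -> Type0) (fun (χ : Nat) => Nat) (fun (f : Nat) => fun (m : Nat) => fun (o : Vec Nat f) => fun (κ : Nat -> Type0) => κ) zero (vnil Nat)) w ((fun (q : Nat -> Nat -> Nat) => q) (fun (ν : Nat) => fun (r : Nat) => succ r)) ((fun (d : Nat) => d) zero)) (succ zero)
  ~> elimNat (elimVec Nat (fun (w : Nat) => fun (b : Vec Nat w) => Nat -> Type0) (fun (n : Nat) => Nat) (fun (χ : Nat) => fun (f : Nat) => fun (m : Vec Nat χ) => fun (o : Nat -> Type0) => o) zero (vnil Nat)) (succ zero) ((fun (κ : Nat -> Nat -> Nat) => κ) (fun (q : Nat) => fun (ν : Nat) => succ ν)) ((fun (r : Nat) => r) zero)
  ~> elimNat (fun (w : Nat) => Nat) (succ zero) ((fun (b : Nat -> Nat -> Nat) => b) (fun (n : Nat) => fun (χ : Nat) => succ χ)) ((fun (f : Nat) => f) zero)
  ~> elimNat (fun (w : Nat) => Nat) (succ zero) (fun (b : Nat) => fun (n : Nat) => succ n) ((fun (χ : Nat) => χ) zero)
  ~> elimNat (fun (w : Nat) => Nat) (succ zero) (fun (b : Nat) => fun (n : Nat) => succ n) zero
  ~> succ zero
type:
  Nat


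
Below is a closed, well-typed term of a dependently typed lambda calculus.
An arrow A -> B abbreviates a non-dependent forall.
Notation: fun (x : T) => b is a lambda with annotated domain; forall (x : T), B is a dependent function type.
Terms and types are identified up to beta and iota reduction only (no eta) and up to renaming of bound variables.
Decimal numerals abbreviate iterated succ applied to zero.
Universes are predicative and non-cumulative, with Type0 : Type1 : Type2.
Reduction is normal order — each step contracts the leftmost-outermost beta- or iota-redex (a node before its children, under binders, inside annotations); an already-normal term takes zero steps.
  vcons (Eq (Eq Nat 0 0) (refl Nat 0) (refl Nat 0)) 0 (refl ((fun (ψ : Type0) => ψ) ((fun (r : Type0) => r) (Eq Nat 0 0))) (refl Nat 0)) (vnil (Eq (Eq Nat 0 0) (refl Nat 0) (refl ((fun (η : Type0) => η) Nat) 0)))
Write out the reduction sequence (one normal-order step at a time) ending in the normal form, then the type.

reduction (normal order):
  vcons (Eq (Eq Nat 0 0) (refl Nat 0) (refl Nat 0)) 0 (refl ((fun (ψ : Type0) => ψ) ((fun (r : Type0) => r) (Eq Nat 0 0))) (refl Nat 0)) (vnil (Eq (Eq Nat 0 0) (refl Nat 0) (refl ((fun (η : Type0) => η) Nat) 0)))
  ~> vcons (Eq (Eq Nat 0 0) (refl Nat 0) (refl Nat 0)) 0 (refl ((fun (ψ : Type0) => ψ) (Eq Nat 0 0)) (refl Nat 0)) (vnil (Eq (Eq Nat 0 0) (refl Nat 0) (refl ((fun (r : Type0) => r) Nat) 0)))
  ~> vcons (Eq (Eq Nat 0 0) (refl Nat 0) (refl Nat 0)) 0 (refl (Eq Nat 0 0) (refl Nat 0)) (vnil (Eq (Eq Nat 0 0) (refl Nat 0) (refl ((fun (ψ : Type0) => ψ) Nat) 0)))
  ~> vcons (Eq (Eq Nat 0 0) (refl Nat 0) (refl Nat 0)) 0 (refl (Eq Nat 0 0) (refl Nat 0)) (vnil (Eq (Eq Nat 0 0) (refl Nat 0) (refl Nat 0)))
inferred type:
  Vec (Eq (Eq Nat 0 0) (refl Nat 0) (refl Nat 0)) 1


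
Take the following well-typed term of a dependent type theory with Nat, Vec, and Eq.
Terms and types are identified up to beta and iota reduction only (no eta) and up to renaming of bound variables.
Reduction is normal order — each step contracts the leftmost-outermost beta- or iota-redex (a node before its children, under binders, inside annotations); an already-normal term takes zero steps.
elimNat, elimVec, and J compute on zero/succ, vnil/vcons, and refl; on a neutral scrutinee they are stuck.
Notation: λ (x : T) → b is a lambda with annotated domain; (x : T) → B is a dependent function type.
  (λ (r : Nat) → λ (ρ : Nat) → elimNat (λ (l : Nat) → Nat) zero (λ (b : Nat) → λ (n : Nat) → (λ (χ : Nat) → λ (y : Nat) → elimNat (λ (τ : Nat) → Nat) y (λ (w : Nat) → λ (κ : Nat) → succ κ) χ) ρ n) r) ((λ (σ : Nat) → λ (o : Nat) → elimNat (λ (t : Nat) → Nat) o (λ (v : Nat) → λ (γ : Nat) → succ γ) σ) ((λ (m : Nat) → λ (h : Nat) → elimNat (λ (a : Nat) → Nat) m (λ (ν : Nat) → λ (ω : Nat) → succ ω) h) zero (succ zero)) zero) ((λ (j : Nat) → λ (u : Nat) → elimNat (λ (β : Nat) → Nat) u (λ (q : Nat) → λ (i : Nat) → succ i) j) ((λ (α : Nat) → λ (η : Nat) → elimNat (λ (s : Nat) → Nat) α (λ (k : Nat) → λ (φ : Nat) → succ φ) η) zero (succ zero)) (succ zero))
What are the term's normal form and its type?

normal form:
  succ (succ zero)
inferred type:
  Nat
observation: normalization takes exactly 39 steps under the normal-order strategy.


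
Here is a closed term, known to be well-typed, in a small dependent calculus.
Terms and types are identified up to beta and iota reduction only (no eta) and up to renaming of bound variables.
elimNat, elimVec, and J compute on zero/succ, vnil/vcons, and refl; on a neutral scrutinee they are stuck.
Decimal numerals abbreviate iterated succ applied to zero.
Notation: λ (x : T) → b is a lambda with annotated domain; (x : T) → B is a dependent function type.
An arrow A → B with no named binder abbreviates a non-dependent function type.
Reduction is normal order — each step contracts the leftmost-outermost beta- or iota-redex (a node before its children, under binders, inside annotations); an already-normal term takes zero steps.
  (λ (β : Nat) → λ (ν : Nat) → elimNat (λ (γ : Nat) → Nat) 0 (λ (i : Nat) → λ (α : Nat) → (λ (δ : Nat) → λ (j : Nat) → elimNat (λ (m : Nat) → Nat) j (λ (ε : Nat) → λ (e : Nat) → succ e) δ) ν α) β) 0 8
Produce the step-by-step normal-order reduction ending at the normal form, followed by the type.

reduction (normal order):
  (λ (β : Nat) → λ (ν : Nat) → elimNat (λ (γ : Nat) → Nat) 0 (λ (i : Nat) → λ (α : Nat) → (λ (δ : Nat) → λ (j : Nat) → elimNat (λ (m : Nat) → Nat) j (λ (ε : Nat) → λ (e : Nat) → succ e) δ) ν α) β) 0 8
  ~> (λ (β : Nat) → elimNat (λ (ν : Nat) → Nat) 0 (λ (γ : Nat) → λ (i : Nat) → (λ (α : Nat) → λ (δ : Nat) → elimNat (λ (j : Nat) → Nat) δ (λ (m : Nat) → λ (ε : Nat) → succ ε) α) β i) 0) 8
  ~> elimNat (λ (β : Nat) → Nat) 0 (λ (ν : Nat) → λ (γ : Nat) → (λ (i : Nat) → λ (α : Nat) → elimNat (λ (δ : Nat) → Nat) α (λ (j : Nat) → λ (m : Nat) → succ m) i) 8 γ) 0
  ~> 0
the term's type:
  Nat


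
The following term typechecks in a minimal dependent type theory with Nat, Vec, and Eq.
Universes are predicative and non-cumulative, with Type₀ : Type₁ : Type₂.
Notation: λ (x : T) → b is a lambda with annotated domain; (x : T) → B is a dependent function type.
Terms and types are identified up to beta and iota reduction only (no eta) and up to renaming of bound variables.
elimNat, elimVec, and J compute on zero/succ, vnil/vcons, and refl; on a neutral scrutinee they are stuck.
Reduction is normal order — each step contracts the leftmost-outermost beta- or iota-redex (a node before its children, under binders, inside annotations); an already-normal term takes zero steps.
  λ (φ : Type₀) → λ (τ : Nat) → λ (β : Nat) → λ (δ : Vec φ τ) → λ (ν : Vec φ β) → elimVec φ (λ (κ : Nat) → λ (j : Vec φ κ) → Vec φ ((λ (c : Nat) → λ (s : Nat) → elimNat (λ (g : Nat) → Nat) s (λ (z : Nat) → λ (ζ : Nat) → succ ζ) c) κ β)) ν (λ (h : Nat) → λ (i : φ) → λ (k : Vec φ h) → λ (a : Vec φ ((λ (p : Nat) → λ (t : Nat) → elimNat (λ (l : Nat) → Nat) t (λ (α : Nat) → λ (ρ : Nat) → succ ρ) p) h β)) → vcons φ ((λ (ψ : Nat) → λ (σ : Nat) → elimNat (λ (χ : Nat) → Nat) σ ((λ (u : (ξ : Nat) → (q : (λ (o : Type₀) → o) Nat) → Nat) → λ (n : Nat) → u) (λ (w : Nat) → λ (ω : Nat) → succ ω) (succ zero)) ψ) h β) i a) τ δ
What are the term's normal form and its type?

normal form:
  λ (φ : Type₀) → λ (τ : Nat) → λ (β : Nat) → λ (δ : Vec φ τ) → λ (ν : Vec φ β) → elimVec φ (λ (κ : Nat) → λ (j : Vec φ κ) → Vec φ (elimNat (λ (c : Nat) → Nat) β (λ (s : Nat) → λ (g : Nat) → succ g) κ)) ν (λ (z : Nat) → λ (ζ : φ) → λ (h : Vec φ z) → λ (i : Vec φ (elimNat (λ (k : Nat) → Nat) β (λ (a : Nat) → λ (p : Nat) → succ p) z)) → vcons φ (elimNat (λ (t : Nat) → Nat) β (λ (l : Nat) → λ (α : Nat) → succ α) z) ζ i) τ δ
inferred type:
  (φ : Type₀) → (τ : Nat) → (β : Nat) → (δ : Vec φ τ) → (ν : Vec φ β) → Vec φ (elimNat (λ (κ : Nat) → Nat) β (λ (j : Nat) → λ (c : Nat) → succ c) τ)
observation: 8 normal-order steps normalize the term, beginning with a beta-redex.


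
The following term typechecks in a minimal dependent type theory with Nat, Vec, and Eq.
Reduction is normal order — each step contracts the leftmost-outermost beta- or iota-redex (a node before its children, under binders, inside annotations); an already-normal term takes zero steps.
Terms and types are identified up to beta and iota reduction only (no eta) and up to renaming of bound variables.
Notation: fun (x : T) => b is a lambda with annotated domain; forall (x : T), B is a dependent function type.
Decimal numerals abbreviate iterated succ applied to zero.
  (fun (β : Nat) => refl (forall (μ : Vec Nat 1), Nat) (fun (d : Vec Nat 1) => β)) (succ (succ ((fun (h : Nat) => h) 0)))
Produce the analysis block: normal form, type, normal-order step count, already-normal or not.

reduced normal form:
  refl (forall (β : Vec Nat 1), Nat) (fun (μ : Vec Nat 1) => 2)
type:
  Eq (forall (β : Vec Nat 1), Nat) (fun (μ : Vec Nat 1) => 2) (fun (d : Vec Nat 1) => 2)
normal-order step count: 2
started in normal form: no
first contracted redex: a beta-redex


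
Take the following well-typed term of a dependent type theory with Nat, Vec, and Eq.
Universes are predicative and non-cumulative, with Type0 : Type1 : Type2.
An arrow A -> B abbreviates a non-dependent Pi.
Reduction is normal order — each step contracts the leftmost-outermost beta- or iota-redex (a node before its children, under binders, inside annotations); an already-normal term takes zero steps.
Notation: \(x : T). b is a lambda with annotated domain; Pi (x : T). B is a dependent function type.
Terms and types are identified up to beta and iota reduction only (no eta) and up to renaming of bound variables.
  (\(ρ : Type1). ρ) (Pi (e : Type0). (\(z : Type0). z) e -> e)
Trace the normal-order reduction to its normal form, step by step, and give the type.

reduction (normal order):
  (\(ρ : Type1). ρ) (Pi (e : Type0). (\(z : Type0). z) e -> e)
  ~> Pi (ρ : Type0). (\(e : Type0). e) ρ -> ρ
  ~> Pi (ρ : Type0). ρ -> ρ
inferred type:
  Type1


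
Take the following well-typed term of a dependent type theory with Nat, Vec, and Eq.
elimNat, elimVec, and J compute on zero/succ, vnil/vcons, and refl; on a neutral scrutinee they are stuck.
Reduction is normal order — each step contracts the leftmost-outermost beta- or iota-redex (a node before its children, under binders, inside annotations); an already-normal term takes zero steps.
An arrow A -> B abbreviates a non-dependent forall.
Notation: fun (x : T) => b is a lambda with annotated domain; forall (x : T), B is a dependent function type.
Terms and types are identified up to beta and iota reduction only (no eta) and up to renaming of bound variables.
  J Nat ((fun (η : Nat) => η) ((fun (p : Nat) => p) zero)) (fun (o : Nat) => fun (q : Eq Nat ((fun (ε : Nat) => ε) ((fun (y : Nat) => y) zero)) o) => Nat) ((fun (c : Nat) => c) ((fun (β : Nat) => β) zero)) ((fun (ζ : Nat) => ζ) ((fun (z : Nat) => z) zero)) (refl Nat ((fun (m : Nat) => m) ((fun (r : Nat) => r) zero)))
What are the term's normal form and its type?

reduced normal form:
  zero
type:
  Nat


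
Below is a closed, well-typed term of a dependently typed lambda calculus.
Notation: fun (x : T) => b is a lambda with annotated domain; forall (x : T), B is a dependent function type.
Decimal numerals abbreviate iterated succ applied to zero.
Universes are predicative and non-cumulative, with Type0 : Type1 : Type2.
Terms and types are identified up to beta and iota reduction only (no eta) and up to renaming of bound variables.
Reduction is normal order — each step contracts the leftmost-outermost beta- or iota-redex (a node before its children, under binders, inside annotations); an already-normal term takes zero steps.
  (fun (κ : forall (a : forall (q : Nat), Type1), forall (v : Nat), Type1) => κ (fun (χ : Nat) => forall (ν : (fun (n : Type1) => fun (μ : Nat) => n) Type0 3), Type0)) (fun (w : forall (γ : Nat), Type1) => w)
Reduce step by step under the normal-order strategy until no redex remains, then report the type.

normal-order reduction sequence:
  (fun (κ : forall (a : forall (q : Nat), Type1), forall (v : Nat), Type1) => κ (fun (χ : Nat) => forall (ν : (fun (n : Type1) => fun (μ : Nat) => n) Type0 3), Type0)) (fun (w : forall (γ : Nat), Type1) => w)
  ~> (fun (κ : forall (a : Nat), Type1) => κ) (fun (q : Nat) => forall (v : (fun (χ : Type1) => fun (ν : Nat) => χ) Type0 3), Type0)
  ~> fun (κ : Nat) => forall (a : (fun (q : Type1) => fun (v : Nat) => q) Type0 3), Type0
  ~> fun (κ : Nat) => forall (a : (fun (q : Nat) => Type0) 3), Type0
  ~> fun (κ : Nat) => forall (a : Type0), Type0
inferred type:
  forall (κ : Nat), Type1


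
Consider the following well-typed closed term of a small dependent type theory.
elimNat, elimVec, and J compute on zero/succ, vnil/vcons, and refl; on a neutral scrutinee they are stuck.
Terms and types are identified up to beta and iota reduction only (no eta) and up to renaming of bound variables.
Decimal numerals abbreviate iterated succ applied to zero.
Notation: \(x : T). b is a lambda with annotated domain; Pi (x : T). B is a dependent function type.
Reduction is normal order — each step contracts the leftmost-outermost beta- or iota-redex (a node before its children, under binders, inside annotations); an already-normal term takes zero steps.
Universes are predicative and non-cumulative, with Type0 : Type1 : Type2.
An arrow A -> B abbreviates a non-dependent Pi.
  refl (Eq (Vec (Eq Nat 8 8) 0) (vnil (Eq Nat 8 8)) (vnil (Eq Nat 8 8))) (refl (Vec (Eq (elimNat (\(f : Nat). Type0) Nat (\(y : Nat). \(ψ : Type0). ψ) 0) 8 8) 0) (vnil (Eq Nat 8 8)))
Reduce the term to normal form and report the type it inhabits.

reduced normal form:
  refl (Eq (Vec (Eq Nat 8 8) 0) (vnil (Eq Nat 8 8)) (vnil (Eq Nat 8 8))) (refl (Vec (Eq Nat 8 8) 0) (vnil (Eq Nat 8 8)))
inferred type:
  Eq (Eq (Vec (Eq Nat 8 8) 0) (vnil (Eq Nat 8 8)) (vnil (Eq Nat 8 8))) (refl (Vec (Eq Nat 8 8) 0) (vnil (Eq Nat 8 8))) (refl (Vec (Eq Nat 8 8) 0) (vnil (Eq Nat 8 8)))
observation: the first redex contracted is an elimNat iota-redex; the normal form is reached in 1 normal-order step.


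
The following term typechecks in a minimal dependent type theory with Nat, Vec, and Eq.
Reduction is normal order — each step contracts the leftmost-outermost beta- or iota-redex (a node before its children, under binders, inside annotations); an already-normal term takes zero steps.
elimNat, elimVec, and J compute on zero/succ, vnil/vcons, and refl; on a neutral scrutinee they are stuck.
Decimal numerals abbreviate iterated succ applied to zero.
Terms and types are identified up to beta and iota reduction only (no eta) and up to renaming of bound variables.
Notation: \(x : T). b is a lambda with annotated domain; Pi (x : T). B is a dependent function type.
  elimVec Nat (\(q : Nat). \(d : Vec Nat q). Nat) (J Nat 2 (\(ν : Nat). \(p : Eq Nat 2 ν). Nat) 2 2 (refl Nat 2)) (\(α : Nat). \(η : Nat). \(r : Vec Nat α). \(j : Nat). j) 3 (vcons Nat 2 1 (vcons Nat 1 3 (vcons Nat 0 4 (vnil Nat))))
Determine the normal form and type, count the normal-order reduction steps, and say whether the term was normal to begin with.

resulting normal form:
  2
type:
  Nat
steps to reach normal form (normal order): 17
term was already normal: no
first contracted redex: an elimVec iota-redex


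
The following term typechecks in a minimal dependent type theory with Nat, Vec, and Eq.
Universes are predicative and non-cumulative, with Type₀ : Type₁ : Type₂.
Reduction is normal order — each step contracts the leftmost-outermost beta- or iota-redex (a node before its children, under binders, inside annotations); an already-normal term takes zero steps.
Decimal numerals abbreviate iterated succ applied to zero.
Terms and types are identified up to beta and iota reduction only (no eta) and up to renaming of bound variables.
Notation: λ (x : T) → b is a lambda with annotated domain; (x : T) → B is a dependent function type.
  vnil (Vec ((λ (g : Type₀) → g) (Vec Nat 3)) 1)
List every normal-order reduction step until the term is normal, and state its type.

normal-order reduction:
  vnil (Vec ((λ (g : Type₀) → g) (Vec Nat 3)) 1)
  ~> vnil (Vec (Vec Nat 3) 1)
inferred type:
  Vec (Vec (Vec Nat 3) 1) 0


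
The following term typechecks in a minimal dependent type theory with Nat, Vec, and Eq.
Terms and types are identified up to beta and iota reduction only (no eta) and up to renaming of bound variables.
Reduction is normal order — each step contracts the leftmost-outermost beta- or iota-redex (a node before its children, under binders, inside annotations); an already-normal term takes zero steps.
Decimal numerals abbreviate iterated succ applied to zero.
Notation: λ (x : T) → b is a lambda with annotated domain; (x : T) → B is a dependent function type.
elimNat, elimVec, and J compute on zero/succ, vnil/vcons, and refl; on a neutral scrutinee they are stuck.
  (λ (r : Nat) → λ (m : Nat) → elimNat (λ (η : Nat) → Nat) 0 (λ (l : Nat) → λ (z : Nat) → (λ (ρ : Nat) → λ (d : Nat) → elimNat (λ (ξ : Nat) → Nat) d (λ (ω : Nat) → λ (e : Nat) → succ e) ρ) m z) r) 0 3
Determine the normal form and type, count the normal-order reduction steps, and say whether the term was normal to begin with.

reduced normal form:
  0
inferred type:
  Nat
steps to reach normal form (normal order): 3
term was already normal: no
first redex: a beta-redex


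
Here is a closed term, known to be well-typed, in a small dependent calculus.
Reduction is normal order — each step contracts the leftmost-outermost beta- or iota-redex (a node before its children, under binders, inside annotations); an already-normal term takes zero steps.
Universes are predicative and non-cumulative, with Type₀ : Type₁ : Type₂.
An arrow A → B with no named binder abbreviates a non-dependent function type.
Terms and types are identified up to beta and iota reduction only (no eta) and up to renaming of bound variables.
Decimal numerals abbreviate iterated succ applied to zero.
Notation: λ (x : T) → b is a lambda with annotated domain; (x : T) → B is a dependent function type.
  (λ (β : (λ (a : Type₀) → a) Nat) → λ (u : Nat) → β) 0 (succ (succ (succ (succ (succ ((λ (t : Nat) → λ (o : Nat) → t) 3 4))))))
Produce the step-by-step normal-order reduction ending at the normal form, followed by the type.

normal-order reduction sequence:
  (λ (β : (λ (a : Type₀) → a) Nat) → λ (u : Nat) → β) 0 (succ (succ (succ (succ (succ ((λ (t : Nat) → λ (o : Nat) → t) 3 4))))))
  ~> (λ (β : Nat) → 0) (succ (succ (succ (succ (succ ((λ (a : Nat) → λ (u : Nat) → a) 3 4))))))
  ~> 0
inferred type:
  Nat
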